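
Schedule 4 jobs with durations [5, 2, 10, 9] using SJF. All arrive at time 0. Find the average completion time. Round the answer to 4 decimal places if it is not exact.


SJF order (ascending): [2, 5, 9, 10]
Completion times:
  Job 1: burst=2, C=2
  Job 2: burst=5, C=7
  Job 3: burst=9, C=16
  Job 4: burst=10, C=26
Average completion = 51/4 = 12.75

12.75


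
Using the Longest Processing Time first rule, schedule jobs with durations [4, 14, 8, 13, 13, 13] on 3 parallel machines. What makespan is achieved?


Sort jobs in decreasing order (LPT): [14, 13, 13, 13, 8, 4]
Assign each job to the least loaded machine:
  Machine 1: jobs [14, 4], load = 18
  Machine 2: jobs [13, 13], load = 26
  Machine 3: jobs [13, 8], load = 21
Makespan = max load = 26

26


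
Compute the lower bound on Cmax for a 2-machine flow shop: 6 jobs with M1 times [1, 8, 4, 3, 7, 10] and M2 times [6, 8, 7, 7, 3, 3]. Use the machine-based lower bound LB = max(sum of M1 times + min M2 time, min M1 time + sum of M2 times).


LB1 = sum(M1 times) + min(M2 times) = 33 + 3 = 36
LB2 = min(M1 times) + sum(M2 times) = 1 + 34 = 35
Lower bound = max(LB1, LB2) = max(36, 35) = 36

36


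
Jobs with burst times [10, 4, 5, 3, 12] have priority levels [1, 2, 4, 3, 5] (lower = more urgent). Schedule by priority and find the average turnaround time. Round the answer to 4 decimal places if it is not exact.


Sort by priority (ascending = highest first):
Order: [(1, 10), (2, 4), (3, 3), (4, 5), (5, 12)]
Completion times:
  Priority 1, burst=10, C=10
  Priority 2, burst=4, C=14
  Priority 3, burst=3, C=17
  Priority 4, burst=5, C=22
  Priority 5, burst=12, C=34
Average turnaround = 97/5 = 19.4

19.4


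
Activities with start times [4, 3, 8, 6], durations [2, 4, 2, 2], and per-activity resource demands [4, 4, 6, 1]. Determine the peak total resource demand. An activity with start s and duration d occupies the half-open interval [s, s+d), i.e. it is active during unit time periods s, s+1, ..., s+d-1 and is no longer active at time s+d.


Each activity i is active on [start_i, start_i + duration_i).
Compute total resource usage per time slot:
  t=0: active resources = [], total = 0
  t=1: active resources = [], total = 0
  t=2: active resources = [], total = 0
  t=3: active resources = [4], total = 4
  t=4: active resources = [4, 4], total = 8
  t=5: active resources = [4, 4], total = 8
  t=6: active resources = [4, 1], total = 5
  t=7: active resources = [1], total = 1
  t=8: active resources = [6], total = 6
  t=9: active resources = [6], total = 6
Peak resource demand = 8

8


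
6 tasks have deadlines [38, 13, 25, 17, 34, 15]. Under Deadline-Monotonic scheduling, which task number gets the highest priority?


Sort tasks by relative deadline (ascending):
  Task 2: deadline = 13
  Task 6: deadline = 15
  Task 4: deadline = 17
  Task 3: deadline = 25
  Task 5: deadline = 34
  Task 1: deadline = 38
Priority order (highest first): [2, 6, 4, 3, 5, 1]
Highest priority task = 2

2


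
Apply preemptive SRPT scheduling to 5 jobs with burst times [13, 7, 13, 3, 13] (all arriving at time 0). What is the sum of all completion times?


Since all jobs arrive at t=0, SRPT equals SPT ordering.
SPT order: [3, 7, 13, 13, 13]
Completion times:
  Job 1: p=3, C=3
  Job 2: p=7, C=10
  Job 3: p=13, C=23
  Job 4: p=13, C=36
  Job 5: p=13, C=49
Total completion time = 3 + 10 + 23 + 36 + 49 = 121

121


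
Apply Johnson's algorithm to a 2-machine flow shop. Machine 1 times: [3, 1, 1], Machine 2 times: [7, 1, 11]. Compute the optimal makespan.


Apply Johnson's rule:
  Group 1 (a <= b): [(2, 1, 1), (3, 1, 11), (1, 3, 7)]
  Group 2 (a > b): []
Optimal job order: [2, 3, 1]
Schedule:
  Job 2: M1 done at 1, M2 done at 2
  Job 3: M1 done at 2, M2 done at 13
  Job 1: M1 done at 5, M2 done at 20
Makespan = 20

20


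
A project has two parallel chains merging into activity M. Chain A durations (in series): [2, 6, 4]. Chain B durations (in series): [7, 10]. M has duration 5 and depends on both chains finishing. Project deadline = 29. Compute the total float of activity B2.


Forward pass: ES(B2) = sum of predecessors on chain B = 7
EF = ES + duration = 7 + 10 = 17
Backward pass: LF(M) = deadline = 29; LS(M) = 29 - 5 = 24
LF(B2) = LS(M) - sum(successors on chain B) = 24 - 0 = 24
LS = LF - duration = 24 - 10 = 14
Total float = LS - ES = 14 - 7 = 7

7


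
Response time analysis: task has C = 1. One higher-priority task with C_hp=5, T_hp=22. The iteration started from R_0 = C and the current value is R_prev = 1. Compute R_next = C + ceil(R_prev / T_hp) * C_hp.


R_next = C + ceil(R_prev / T_hp) * C_hp
ceil(1 / 22) = ceil(0.0455) = 1
Interference = 1 * 5 = 5
R_next = 1 + 5 = 6

6


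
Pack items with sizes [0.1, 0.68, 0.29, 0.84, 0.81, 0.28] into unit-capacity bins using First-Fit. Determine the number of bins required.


Place items sequentially using First-Fit:
  Item 0.1 -> new Bin 1
  Item 0.68 -> Bin 1 (now 0.78)
  Item 0.29 -> new Bin 2
  Item 0.84 -> new Bin 3
  Item 0.81 -> new Bin 4
  Item 0.28 -> Bin 2 (now 0.57)
Total bins used = 4

4


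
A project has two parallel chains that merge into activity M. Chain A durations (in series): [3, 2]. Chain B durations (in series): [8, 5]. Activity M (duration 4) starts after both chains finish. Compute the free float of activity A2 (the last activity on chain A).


ES(A2) = sum of predecessors on chain A = 3
EF(A2) = ES + duration = 3 + 2 = 5
Successor of A2 is M. ES(M) = max(sum(A), sum(B)) = max(5, 13) = 13
Free float = ES(successor) - EF(current) = 13 - 5 = 8

8


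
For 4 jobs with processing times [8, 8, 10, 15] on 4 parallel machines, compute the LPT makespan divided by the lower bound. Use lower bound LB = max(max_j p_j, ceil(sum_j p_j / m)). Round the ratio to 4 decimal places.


LPT order: [15, 10, 8, 8]
Machine loads after assignment: [15, 10, 8, 8]
LPT makespan = 15
Lower bound = max(max_job, ceil(total/4)) = max(15, 11) = 15
Ratio = 15 / 15 = 1.0

1.0


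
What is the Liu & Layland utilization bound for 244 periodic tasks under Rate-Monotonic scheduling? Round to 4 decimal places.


Compute 2^(1/244) = 1.0028448059
Subtract 1: 1.0028448059 - 1 = 0.0028448059
Multiply by n: 244 * 0.0028448059 = 0.6941326396
Round to 4 dp: 0.6941

0.6941


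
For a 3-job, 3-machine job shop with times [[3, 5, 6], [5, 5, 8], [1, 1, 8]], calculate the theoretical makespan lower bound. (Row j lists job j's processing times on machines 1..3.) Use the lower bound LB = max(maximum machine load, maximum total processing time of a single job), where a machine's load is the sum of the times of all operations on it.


Machine loads:
  Machine 1: 3 + 5 + 1 = 9
  Machine 2: 5 + 5 + 1 = 11
  Machine 3: 6 + 8 + 8 = 22
Max machine load = 22
Job totals:
  Job 1: 14
  Job 2: 18
  Job 3: 10
Max job total = 18
Lower bound = max(22, 18) = 22

22


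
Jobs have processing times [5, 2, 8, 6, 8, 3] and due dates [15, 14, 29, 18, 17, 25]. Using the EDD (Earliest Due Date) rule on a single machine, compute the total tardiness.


Sort by due date (EDD order): [(2, 14), (5, 15), (8, 17), (6, 18), (3, 25), (8, 29)]
Compute completion times and tardiness:
  Job 1: p=2, d=14, C=2, tardiness=max(0,2-14)=0
  Job 2: p=5, d=15, C=7, tardiness=max(0,7-15)=0
  Job 3: p=8, d=17, C=15, tardiness=max(0,15-17)=0
  Job 4: p=6, d=18, C=21, tardiness=max(0,21-18)=3
  Job 5: p=3, d=25, C=24, tardiness=max(0,24-25)=0
  Job 6: p=8, d=29, C=32, tardiness=max(0,32-29)=3
Total tardiness = 6

6


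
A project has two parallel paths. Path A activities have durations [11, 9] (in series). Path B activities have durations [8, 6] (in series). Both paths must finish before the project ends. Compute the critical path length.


Path A total = 11 + 9 = 20
Path B total = 8 + 6 = 14
Critical path = longest path = max(20, 14) = 20

20


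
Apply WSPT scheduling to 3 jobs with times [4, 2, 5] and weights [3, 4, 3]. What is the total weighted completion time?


Compute p/w ratios and sort ascending (WSPT): [(2, 4), (4, 3), (5, 3)]
Compute weighted completion times:
  Job (p=2,w=4): C=2, w*C=4*2=8
  Job (p=4,w=3): C=6, w*C=3*6=18
  Job (p=5,w=3): C=11, w*C=3*11=33
Total weighted completion time = 59

59


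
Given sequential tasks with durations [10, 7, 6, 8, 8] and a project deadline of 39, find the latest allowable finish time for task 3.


LF(activity 3) = deadline - sum of successor durations
Successors: activities 4 through 5 with durations [8, 8]
Sum of successor durations = 16
LF = 39 - 16 = 23

23


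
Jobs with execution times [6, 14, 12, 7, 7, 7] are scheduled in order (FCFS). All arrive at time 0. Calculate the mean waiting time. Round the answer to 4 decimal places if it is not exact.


FCFS order (as given): [6, 14, 12, 7, 7, 7]
Waiting times:
  Job 1: wait = 0
  Job 2: wait = 6
  Job 3: wait = 20
  Job 4: wait = 32
  Job 5: wait = 39
  Job 6: wait = 46
Sum of waiting times = 143
Average waiting time = 143/6 = 23.8333

23.8333


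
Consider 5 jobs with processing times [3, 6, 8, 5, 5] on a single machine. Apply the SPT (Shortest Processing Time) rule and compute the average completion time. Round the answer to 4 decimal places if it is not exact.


Sort jobs by processing time (SPT order): [3, 5, 5, 6, 8]
Compute completion times sequentially:
  Job 1: processing = 3, completes at 3
  Job 2: processing = 5, completes at 8
  Job 3: processing = 5, completes at 13
  Job 4: processing = 6, completes at 19
  Job 5: processing = 8, completes at 27
Sum of completion times = 70
Average completion time = 70/5 = 14.0

14.0


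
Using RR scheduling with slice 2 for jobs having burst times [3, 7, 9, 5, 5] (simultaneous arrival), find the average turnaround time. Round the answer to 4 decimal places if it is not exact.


Time quantum = 2
Execution trace:
  J1 runs 2 units, time = 2
  J2 runs 2 units, time = 4
  J3 runs 2 units, time = 6
  J4 runs 2 units, time = 8
  J5 runs 2 units, time = 10
  J1 runs 1 units, time = 11
  J2 runs 2 units, time = 13
  J3 runs 2 units, time = 15
  J4 runs 2 units, time = 17
  J5 runs 2 units, time = 19
  J2 runs 2 units, time = 21
  J3 runs 2 units, time = 23
  J4 runs 1 units, time = 24
  J5 runs 1 units, time = 25
  J2 runs 1 units, time = 26
  J3 runs 2 units, time = 28
  J3 runs 1 units, time = 29
Finish times: [11, 26, 29, 24, 25]
Average turnaround = 115/5 = 23.0

23.0


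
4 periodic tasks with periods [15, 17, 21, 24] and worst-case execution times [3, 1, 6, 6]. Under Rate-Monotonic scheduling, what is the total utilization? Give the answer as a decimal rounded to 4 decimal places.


Compute individual utilizations (exact fractions):
  Task 1: C/T = 3/15 = 1/5 (approx. 0.2)
  Task 2: C/T = 1/17 (approx. 0.0588)
  Task 3: C/T = 6/21 = 2/7 (approx. 0.2857)
  Task 4: C/T = 6/24 = 1/4 (approx. 0.25)
Total utilization U = 1/5 + 1/17 + 2/7 + 1/4 = 1891/2380
Rounded to 4 decimal places: U = 0.7945
RM (Liu & Layland) bound for 4 tasks = 0.756828; compare with U = 1891/2380 (approx. 0.794538)
bound < U <= 1, so the RM sufficient condition is not met (inconclusive; an exact test such as response-time analysis is needed).

0.7945


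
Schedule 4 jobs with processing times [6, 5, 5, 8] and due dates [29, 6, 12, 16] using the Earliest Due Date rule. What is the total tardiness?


Sort by due date (EDD order): [(5, 6), (5, 12), (8, 16), (6, 29)]
Compute completion times and tardiness:
  Job 1: p=5, d=6, C=5, tardiness=max(0,5-6)=0
  Job 2: p=5, d=12, C=10, tardiness=max(0,10-12)=0
  Job 3: p=8, d=16, C=18, tardiness=max(0,18-16)=2
  Job 4: p=6, d=29, C=24, tardiness=max(0,24-29)=0
Total tardiness = 2

2


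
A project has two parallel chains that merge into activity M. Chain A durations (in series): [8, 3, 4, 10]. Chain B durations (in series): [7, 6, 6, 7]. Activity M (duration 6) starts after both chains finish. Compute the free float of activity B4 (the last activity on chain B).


ES(B4) = sum of predecessors on chain B = 19
EF(B4) = ES + duration = 19 + 7 = 26
Successor of B4 is M. ES(M) = max(sum(A), sum(B)) = max(25, 26) = 26
Free float = ES(successor) - EF(current) = 26 - 26 = 0

0


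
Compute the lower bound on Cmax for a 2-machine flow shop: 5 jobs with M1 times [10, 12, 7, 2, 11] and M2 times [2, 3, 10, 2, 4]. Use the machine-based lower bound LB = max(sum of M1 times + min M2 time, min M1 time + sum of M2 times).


LB1 = sum(M1 times) + min(M2 times) = 42 + 2 = 44
LB2 = min(M1 times) + sum(M2 times) = 2 + 21 = 23
Lower bound = max(LB1, LB2) = max(44, 23) = 44

44


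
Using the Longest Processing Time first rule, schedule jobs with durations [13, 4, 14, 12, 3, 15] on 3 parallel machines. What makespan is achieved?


Sort jobs in decreasing order (LPT): [15, 14, 13, 12, 4, 3]
Assign each job to the least loaded machine:
  Machine 1: jobs [15, 3], load = 18
  Machine 2: jobs [14, 4], load = 18
  Machine 3: jobs [13, 12], load = 25
Makespan = max load = 25

25


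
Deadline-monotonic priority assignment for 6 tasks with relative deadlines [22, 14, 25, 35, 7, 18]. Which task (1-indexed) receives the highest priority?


Sort tasks by relative deadline (ascending):
  Task 5: deadline = 7
  Task 2: deadline = 14
  Task 6: deadline = 18
  Task 1: deadline = 22
  Task 3: deadline = 25
  Task 4: deadline = 35
Priority order (highest first): [5, 2, 6, 1, 3, 4]
Highest priority task = 5

5


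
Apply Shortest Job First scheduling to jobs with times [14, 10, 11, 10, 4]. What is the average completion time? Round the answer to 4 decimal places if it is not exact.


SJF order (ascending): [4, 10, 10, 11, 14]
Completion times:
  Job 1: burst=4, C=4
  Job 2: burst=10, C=14
  Job 3: burst=10, C=24
  Job 4: burst=11, C=35
  Job 5: burst=14, C=49
Average completion = 126/5 = 25.2

25.2


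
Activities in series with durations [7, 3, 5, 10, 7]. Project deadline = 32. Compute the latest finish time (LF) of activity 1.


LF(activity 1) = deadline - sum of successor durations
Successors: activities 2 through 5 with durations [3, 5, 10, 7]
Sum of successor durations = 25
LF = 32 - 25 = 7

7


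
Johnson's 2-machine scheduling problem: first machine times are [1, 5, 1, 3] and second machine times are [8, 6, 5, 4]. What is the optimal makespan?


Apply Johnson's rule:
  Group 1 (a <= b): [(1, 1, 8), (3, 1, 5), (4, 3, 4), (2, 5, 6)]
  Group 2 (a > b): []
Optimal job order: [1, 3, 4, 2]
Schedule:
  Job 1: M1 done at 1, M2 done at 9
  Job 3: M1 done at 2, M2 done at 14
  Job 4: M1 done at 5, M2 done at 18
  Job 2: M1 done at 10, M2 done at 24
Makespan = 24

24


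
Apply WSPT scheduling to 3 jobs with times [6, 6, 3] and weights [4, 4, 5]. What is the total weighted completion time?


Compute p/w ratios and sort ascending (WSPT): [(3, 5), (6, 4), (6, 4)]
Compute weighted completion times:
  Job (p=3,w=5): C=3, w*C=5*3=15
  Job (p=6,w=4): C=9, w*C=4*9=36
  Job (p=6,w=4): C=15, w*C=4*15=60
Total weighted completion time = 111

111


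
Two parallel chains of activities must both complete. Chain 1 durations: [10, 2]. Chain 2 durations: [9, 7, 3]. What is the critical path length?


Path A total = 10 + 2 = 12
Path B total = 9 + 7 + 3 = 19
Critical path = longest path = max(12, 19) = 19

19


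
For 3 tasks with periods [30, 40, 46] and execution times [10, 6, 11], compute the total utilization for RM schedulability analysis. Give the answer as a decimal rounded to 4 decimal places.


Compute individual utilizations (exact fractions):
  Task 1: C/T = 10/30 = 1/3 (approx. 0.3333)
  Task 2: C/T = 6/40 = 3/20 (approx. 0.15)
  Task 3: C/T = 11/46 (approx. 0.2391)
Total utilization U = 1/3 + 3/20 + 11/46 = 997/1380
Rounded to 4 decimal places: U = 0.7225
RM (Liu & Layland) bound for 3 tasks = 0.779763; compare with U = 997/1380 (approx. 0.722464)
U <= bound, so schedulable by RM sufficient condition.

0.7225


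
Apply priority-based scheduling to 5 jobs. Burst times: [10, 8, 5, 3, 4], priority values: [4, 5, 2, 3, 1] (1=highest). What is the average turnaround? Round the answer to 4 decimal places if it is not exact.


Sort by priority (ascending = highest first):
Order: [(1, 4), (2, 5), (3, 3), (4, 10), (5, 8)]
Completion times:
  Priority 1, burst=4, C=4
  Priority 2, burst=5, C=9
  Priority 3, burst=3, C=12
  Priority 4, burst=10, C=22
  Priority 5, burst=8, C=30
Average turnaround = 77/5 = 15.4

15.4


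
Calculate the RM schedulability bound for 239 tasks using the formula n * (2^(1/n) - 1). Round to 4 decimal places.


Compute 2^(1/239) = 1.0029044070
Subtract 1: 1.0029044070 - 1 = 0.0029044070
Multiply by n: 239 * 0.0029044070 = 0.6941532730
Round to 4 dp: 0.6942

0.6942


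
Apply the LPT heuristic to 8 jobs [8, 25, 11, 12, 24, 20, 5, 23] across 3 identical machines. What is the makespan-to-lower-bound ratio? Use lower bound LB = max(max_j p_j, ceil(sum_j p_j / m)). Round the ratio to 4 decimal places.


LPT order: [25, 24, 23, 20, 12, 11, 8, 5]
Machine loads after assignment: [44, 41, 43]
LPT makespan = 44
Lower bound = max(max_job, ceil(total/3)) = max(25, 43) = 43
Ratio = 44 / 43 = 1.0233

1.0233


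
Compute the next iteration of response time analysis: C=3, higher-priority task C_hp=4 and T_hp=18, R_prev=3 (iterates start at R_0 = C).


R_next = C + ceil(R_prev / T_hp) * C_hp
ceil(3 / 18) = ceil(0.1667) = 1
Interference = 1 * 4 = 4
R_next = 3 + 4 = 7

7


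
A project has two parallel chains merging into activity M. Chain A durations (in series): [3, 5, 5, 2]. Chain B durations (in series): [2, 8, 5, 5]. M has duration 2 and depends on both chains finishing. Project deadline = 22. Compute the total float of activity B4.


Forward pass: ES(B4) = sum of predecessors on chain B = 15
EF = ES + duration = 15 + 5 = 20
Backward pass: LF(M) = deadline = 22; LS(M) = 22 - 2 = 20
LF(B4) = LS(M) - sum(successors on chain B) = 20 - 0 = 20
LS = LF - duration = 20 - 5 = 15
Total float = LS - ES = 15 - 15 = 0

0


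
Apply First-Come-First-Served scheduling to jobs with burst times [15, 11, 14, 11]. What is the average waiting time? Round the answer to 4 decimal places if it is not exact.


FCFS order (as given): [15, 11, 14, 11]
Waiting times:
  Job 1: wait = 0
  Job 2: wait = 15
  Job 3: wait = 26
  Job 4: wait = 40
Sum of waiting times = 81
Average waiting time = 81/4 = 20.25

20.25


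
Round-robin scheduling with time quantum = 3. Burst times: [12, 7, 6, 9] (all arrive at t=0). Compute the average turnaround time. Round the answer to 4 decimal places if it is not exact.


Time quantum = 3
Execution trace:
  J1 runs 3 units, time = 3
  J2 runs 3 units, time = 6
  J3 runs 3 units, time = 9
  J4 runs 3 units, time = 12
  J1 runs 3 units, time = 15
  J2 runs 3 units, time = 18
  J3 runs 3 units, time = 21
  J4 runs 3 units, time = 24
  J1 runs 3 units, time = 27
  J2 runs 1 units, time = 28
  J4 runs 3 units, time = 31
  J1 runs 3 units, time = 34
Finish times: [34, 28, 21, 31]
Average turnaround = 114/4 = 28.5

28.5


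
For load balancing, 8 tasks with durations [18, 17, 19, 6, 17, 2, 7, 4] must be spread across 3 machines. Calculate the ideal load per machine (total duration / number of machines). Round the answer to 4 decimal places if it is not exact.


Total processing time = 18 + 17 + 19 + 6 + 17 + 2 + 7 + 4 = 90
Number of machines = 3
Ideal balanced load = 90 / 3 = 30.0

30.0


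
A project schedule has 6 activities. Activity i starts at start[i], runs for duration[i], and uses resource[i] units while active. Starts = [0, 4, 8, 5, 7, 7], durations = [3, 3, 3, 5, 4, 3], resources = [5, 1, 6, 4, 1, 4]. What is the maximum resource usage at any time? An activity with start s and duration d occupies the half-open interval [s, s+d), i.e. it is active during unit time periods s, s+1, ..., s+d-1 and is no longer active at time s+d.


Each activity i is active on [start_i, start_i + duration_i).
Compute total resource usage per time slot:
  t=0: active resources = [5], total = 5
  t=1: active resources = [5], total = 5
  t=2: active resources = [5], total = 5
  t=3: active resources = [], total = 0
  t=4: active resources = [1], total = 1
  t=5: active resources = [1, 4], total = 5
  t=6: active resources = [1, 4], total = 5
  t=7: active resources = [4, 1, 4], total = 9
  t=8: active resources = [6, 4, 1, 4], total = 15
  t=9: active resources = [6, 4, 1, 4], total = 15
  t=10: active resources = [6, 1], total = 7
Peak resource demand = 15

15


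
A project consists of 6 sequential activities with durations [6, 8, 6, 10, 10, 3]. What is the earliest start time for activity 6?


Activity 6 starts after activities 1 through 5 complete.
Predecessor durations: [6, 8, 6, 10, 10]
ES = 6 + 8 + 6 + 10 + 10 = 40

40


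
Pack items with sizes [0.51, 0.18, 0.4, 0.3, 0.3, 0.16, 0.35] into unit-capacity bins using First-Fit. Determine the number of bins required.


Place items sequentially using First-Fit:
  Item 0.51 -> new Bin 1
  Item 0.18 -> Bin 1 (now 0.69)
  Item 0.4 -> new Bin 2
  Item 0.3 -> Bin 1 (now 0.99)
  Item 0.3 -> Bin 2 (now 0.7)
  Item 0.16 -> Bin 2 (now 0.86)
  Item 0.35 -> new Bin 3
Total bins used = 3

3


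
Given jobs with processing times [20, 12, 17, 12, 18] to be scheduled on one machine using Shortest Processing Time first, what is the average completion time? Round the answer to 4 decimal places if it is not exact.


Sort jobs by processing time (SPT order): [12, 12, 17, 18, 20]
Compute completion times sequentially:
  Job 1: processing = 12, completes at 12
  Job 2: processing = 12, completes at 24
  Job 3: processing = 17, completes at 41
  Job 4: processing = 18, completes at 59
  Job 5: processing = 20, completes at 79
Sum of completion times = 215
Average completion time = 215/5 = 43.0

43.0


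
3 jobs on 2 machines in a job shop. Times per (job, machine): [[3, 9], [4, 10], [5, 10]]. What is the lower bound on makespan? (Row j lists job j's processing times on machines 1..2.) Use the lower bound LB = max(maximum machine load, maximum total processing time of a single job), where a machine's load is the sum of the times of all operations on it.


Machine loads:
  Machine 1: 3 + 4 + 5 = 12
  Machine 2: 9 + 10 + 10 = 29
Max machine load = 29
Job totals:
  Job 1: 12
  Job 2: 14
  Job 3: 15
Max job total = 15
Lower bound = max(29, 15) = 29

29


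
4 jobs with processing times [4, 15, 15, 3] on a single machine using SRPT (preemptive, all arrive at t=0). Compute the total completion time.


Since all jobs arrive at t=0, SRPT equals SPT ordering.
SPT order: [3, 4, 15, 15]
Completion times:
  Job 1: p=3, C=3
  Job 2: p=4, C=7
  Job 3: p=15, C=22
  Job 4: p=15, C=37
Total completion time = 3 + 7 + 22 + 37 = 69

69


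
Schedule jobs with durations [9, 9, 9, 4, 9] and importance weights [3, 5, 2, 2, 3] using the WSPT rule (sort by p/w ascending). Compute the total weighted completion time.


Compute p/w ratios and sort ascending (WSPT): [(9, 5), (4, 2), (9, 3), (9, 3), (9, 2)]
Compute weighted completion times:
  Job (p=9,w=5): C=9, w*C=5*9=45
  Job (p=4,w=2): C=13, w*C=2*13=26
  Job (p=9,w=3): C=22, w*C=3*22=66
  Job (p=9,w=3): C=31, w*C=3*31=93
  Job (p=9,w=2): C=40, w*C=2*40=80
Total weighted completion time = 310

310


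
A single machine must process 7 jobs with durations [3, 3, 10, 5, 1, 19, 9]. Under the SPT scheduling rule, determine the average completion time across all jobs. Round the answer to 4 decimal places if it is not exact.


Sort jobs by processing time (SPT order): [1, 3, 3, 5, 9, 10, 19]
Compute completion times sequentially:
  Job 1: processing = 1, completes at 1
  Job 2: processing = 3, completes at 4
  Job 3: processing = 3, completes at 7
  Job 4: processing = 5, completes at 12
  Job 5: processing = 9, completes at 21
  Job 6: processing = 10, completes at 31
  Job 7: processing = 19, completes at 50
Sum of completion times = 126
Average completion time = 126/7 = 18.0

18.0


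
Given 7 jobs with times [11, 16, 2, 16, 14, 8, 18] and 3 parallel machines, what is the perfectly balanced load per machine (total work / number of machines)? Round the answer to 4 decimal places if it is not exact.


Total processing time = 11 + 16 + 2 + 16 + 14 + 8 + 18 = 85
Number of machines = 3
Ideal balanced load = 85 / 3 = 28.3333

28.3333


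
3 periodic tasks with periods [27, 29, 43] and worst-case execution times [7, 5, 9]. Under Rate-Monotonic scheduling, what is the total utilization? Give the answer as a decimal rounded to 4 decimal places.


Compute individual utilizations (exact fractions):
  Task 1: C/T = 7/27 (approx. 0.2593)
  Task 2: C/T = 5/29 (approx. 0.1724)
  Task 3: C/T = 9/43 (approx. 0.2093)
Total utilization U = 7/27 + 5/29 + 9/43 = 21581/33669
Rounded to 4 decimal places: U = 0.6410
RM (Liu & Layland) bound for 3 tasks = 0.779763; compare with U = 21581/33669 (approx. 0.640975)
U <= bound, so schedulable by RM sufficient condition.

0.6410


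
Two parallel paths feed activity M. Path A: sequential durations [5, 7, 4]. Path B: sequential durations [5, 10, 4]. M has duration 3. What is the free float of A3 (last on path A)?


ES(A3) = sum of predecessors on chain A = 12
EF(A3) = ES + duration = 12 + 4 = 16
Successor of A3 is M. ES(M) = max(sum(A), sum(B)) = max(16, 19) = 19
Free float = ES(successor) - EF(current) = 19 - 16 = 3

3


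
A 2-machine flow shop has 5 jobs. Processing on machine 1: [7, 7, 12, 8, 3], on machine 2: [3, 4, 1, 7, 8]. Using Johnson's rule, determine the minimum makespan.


Apply Johnson's rule:
  Group 1 (a <= b): [(5, 3, 8)]
  Group 2 (a > b): [(4, 8, 7), (2, 7, 4), (1, 7, 3), (3, 12, 1)]
Optimal job order: [5, 4, 2, 1, 3]
Schedule:
  Job 5: M1 done at 3, M2 done at 11
  Job 4: M1 done at 11, M2 done at 18
  Job 2: M1 done at 18, M2 done at 22
  Job 1: M1 done at 25, M2 done at 28
  Job 3: M1 done at 37, M2 done at 38
Makespan = 38

38


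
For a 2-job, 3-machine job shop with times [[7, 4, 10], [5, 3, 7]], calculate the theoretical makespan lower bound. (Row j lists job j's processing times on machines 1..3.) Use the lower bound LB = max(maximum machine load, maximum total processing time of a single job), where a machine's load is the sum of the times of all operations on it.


Machine loads:
  Machine 1: 7 + 5 = 12
  Machine 2: 4 + 3 = 7
  Machine 3: 10 + 7 = 17
Max machine load = 17
Job totals:
  Job 1: 21
  Job 2: 15
Max job total = 21
Lower bound = max(17, 21) = 21

21


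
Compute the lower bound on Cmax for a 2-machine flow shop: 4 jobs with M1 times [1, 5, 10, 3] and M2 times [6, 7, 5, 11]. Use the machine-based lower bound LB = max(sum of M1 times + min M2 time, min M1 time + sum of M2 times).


LB1 = sum(M1 times) + min(M2 times) = 19 + 5 = 24
LB2 = min(M1 times) + sum(M2 times) = 1 + 29 = 30
Lower bound = max(LB1, LB2) = max(24, 30) = 30

30


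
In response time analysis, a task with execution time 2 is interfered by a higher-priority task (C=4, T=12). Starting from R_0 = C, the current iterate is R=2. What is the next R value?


R_next = C + ceil(R_prev / T_hp) * C_hp
ceil(2 / 12) = ceil(0.1667) = 1
Interference = 1 * 4 = 4
R_next = 2 + 4 = 6

6


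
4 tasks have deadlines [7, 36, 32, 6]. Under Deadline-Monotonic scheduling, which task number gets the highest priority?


Sort tasks by relative deadline (ascending):
  Task 4: deadline = 6
  Task 1: deadline = 7
  Task 3: deadline = 32
  Task 2: deadline = 36
Priority order (highest first): [4, 1, 3, 2]
Highest priority task = 4

4


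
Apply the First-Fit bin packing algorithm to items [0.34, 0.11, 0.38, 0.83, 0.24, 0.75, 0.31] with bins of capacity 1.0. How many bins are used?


Place items sequentially using First-Fit:
  Item 0.34 -> new Bin 1
  Item 0.11 -> Bin 1 (now 0.45)
  Item 0.38 -> Bin 1 (now 0.83)
  Item 0.83 -> new Bin 2
  Item 0.24 -> new Bin 3
  Item 0.75 -> Bin 3 (now 0.99)
  Item 0.31 -> new Bin 4
Total bins used = 4

4


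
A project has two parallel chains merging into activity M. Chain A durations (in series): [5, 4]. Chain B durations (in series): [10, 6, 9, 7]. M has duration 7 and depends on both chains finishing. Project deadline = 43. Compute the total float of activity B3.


Forward pass: ES(B3) = sum of predecessors on chain B = 16
EF = ES + duration = 16 + 9 = 25
Backward pass: LF(M) = deadline = 43; LS(M) = 43 - 7 = 36
LF(B3) = LS(M) - sum(successors on chain B) = 36 - 7 = 29
LS = LF - duration = 29 - 9 = 20
Total float = LS - ES = 20 - 16 = 4

4


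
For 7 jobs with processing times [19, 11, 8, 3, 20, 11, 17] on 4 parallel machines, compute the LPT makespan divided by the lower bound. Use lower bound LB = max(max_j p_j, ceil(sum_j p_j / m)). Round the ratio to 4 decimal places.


LPT order: [20, 19, 17, 11, 11, 8, 3]
Machine loads after assignment: [20, 22, 25, 22]
LPT makespan = 25
Lower bound = max(max_job, ceil(total/4)) = max(20, 23) = 23
Ratio = 25 / 23 = 1.087

1.087


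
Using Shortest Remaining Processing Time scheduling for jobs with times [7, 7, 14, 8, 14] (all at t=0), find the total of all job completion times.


Since all jobs arrive at t=0, SRPT equals SPT ordering.
SPT order: [7, 7, 8, 14, 14]
Completion times:
  Job 1: p=7, C=7
  Job 2: p=7, C=14
  Job 3: p=8, C=22
  Job 4: p=14, C=36
  Job 5: p=14, C=50
Total completion time = 7 + 14 + 22 + 36 + 50 = 129

129


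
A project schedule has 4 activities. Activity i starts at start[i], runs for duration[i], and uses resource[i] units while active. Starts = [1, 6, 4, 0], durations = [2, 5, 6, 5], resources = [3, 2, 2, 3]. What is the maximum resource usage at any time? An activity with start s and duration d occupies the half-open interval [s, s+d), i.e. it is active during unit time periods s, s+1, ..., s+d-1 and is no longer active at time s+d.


Each activity i is active on [start_i, start_i + duration_i).
Compute total resource usage per time slot:
  t=0: active resources = [3], total = 3
  t=1: active resources = [3, 3], total = 6
  t=2: active resources = [3, 3], total = 6
  t=3: active resources = [3], total = 3
  t=4: active resources = [2, 3], total = 5
  t=5: active resources = [2], total = 2
  t=6: active resources = [2, 2], total = 4
  t=7: active resources = [2, 2], total = 4
  t=8: active resources = [2, 2], total = 4
  t=9: active resources = [2, 2], total = 4
  t=10: active resources = [2], total = 2
Peak resource demand = 6

6


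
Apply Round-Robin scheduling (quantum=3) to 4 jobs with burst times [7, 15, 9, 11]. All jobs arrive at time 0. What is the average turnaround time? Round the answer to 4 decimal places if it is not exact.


Time quantum = 3
Execution trace:
  J1 runs 3 units, time = 3
  J2 runs 3 units, time = 6
  J3 runs 3 units, time = 9
  J4 runs 3 units, time = 12
  J1 runs 3 units, time = 15
  J2 runs 3 units, time = 18
  J3 runs 3 units, time = 21
  J4 runs 3 units, time = 24
  J1 runs 1 units, time = 25
  J2 runs 3 units, time = 28
  J3 runs 3 units, time = 31
  J4 runs 3 units, time = 34
  J2 runs 3 units, time = 37
  J4 runs 2 units, time = 39
  J2 runs 3 units, time = 42
Finish times: [25, 42, 31, 39]
Average turnaround = 137/4 = 34.25

34.25


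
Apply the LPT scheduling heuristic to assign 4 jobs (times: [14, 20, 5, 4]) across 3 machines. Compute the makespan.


Sort jobs in decreasing order (LPT): [20, 14, 5, 4]
Assign each job to the least loaded machine:
  Machine 1: jobs [20], load = 20
  Machine 2: jobs [14], load = 14
  Machine 3: jobs [5, 4], load = 9
Makespan = max load = 20

20


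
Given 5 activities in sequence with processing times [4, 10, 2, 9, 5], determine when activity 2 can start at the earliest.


Activity 2 starts after activities 1 through 1 complete.
Predecessor durations: [4]
ES = 4 = 4

4


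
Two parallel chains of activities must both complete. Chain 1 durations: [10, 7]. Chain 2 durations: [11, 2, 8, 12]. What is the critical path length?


Path A total = 10 + 7 = 17
Path B total = 11 + 2 + 8 + 12 = 33
Critical path = longest path = max(17, 33) = 33

33


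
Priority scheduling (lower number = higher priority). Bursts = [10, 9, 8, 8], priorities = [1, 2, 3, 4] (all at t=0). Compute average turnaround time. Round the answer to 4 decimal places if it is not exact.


Sort by priority (ascending = highest first):
Order: [(1, 10), (2, 9), (3, 8), (4, 8)]
Completion times:
  Priority 1, burst=10, C=10
  Priority 2, burst=9, C=19
  Priority 3, burst=8, C=27
  Priority 4, burst=8, C=35
Average turnaround = 91/4 = 22.75

22.75


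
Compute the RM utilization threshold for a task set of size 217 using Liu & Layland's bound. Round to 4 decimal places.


Compute 2^(1/217) = 1.0031993336
Subtract 1: 1.0031993336 - 1 = 0.0031993336
Multiply by n: 217 * 0.0031993336 = 0.6942553912
Round to 4 dp: 0.6943

0.6943


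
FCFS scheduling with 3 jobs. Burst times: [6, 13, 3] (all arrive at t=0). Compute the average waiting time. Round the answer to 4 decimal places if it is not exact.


FCFS order (as given): [6, 13, 3]
Waiting times:
  Job 1: wait = 0
  Job 2: wait = 6
  Job 3: wait = 19
Sum of waiting times = 25
Average waiting time = 25/3 = 8.3333

8.3333


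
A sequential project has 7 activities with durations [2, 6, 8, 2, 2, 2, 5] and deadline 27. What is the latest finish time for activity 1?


LF(activity 1) = deadline - sum of successor durations
Successors: activities 2 through 7 with durations [6, 8, 2, 2, 2, 5]
Sum of successor durations = 25
LF = 27 - 25 = 2

2


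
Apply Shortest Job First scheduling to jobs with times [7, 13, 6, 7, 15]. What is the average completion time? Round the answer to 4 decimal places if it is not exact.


SJF order (ascending): [6, 7, 7, 13, 15]
Completion times:
  Job 1: burst=6, C=6
  Job 2: burst=7, C=13
  Job 3: burst=7, C=20
  Job 4: burst=13, C=33
  Job 5: burst=15, C=48
Average completion = 120/5 = 24.0

24.0


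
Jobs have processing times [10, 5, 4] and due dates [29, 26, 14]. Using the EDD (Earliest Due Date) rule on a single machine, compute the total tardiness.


Sort by due date (EDD order): [(4, 14), (5, 26), (10, 29)]
Compute completion times and tardiness:
  Job 1: p=4, d=14, C=4, tardiness=max(0,4-14)=0
  Job 2: p=5, d=26, C=9, tardiness=max(0,9-26)=0
  Job 3: p=10, d=29, C=19, tardiness=max(0,19-29)=0
Total tardiness = 0

0


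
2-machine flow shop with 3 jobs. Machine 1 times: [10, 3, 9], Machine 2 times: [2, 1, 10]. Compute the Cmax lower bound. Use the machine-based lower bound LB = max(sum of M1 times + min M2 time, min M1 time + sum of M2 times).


LB1 = sum(M1 times) + min(M2 times) = 22 + 1 = 23
LB2 = min(M1 times) + sum(M2 times) = 3 + 13 = 16
Lower bound = max(LB1, LB2) = max(23, 16) = 23

23


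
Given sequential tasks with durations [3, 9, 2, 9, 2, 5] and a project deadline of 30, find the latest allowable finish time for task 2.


LF(activity 2) = deadline - sum of successor durations
Successors: activities 3 through 6 with durations [2, 9, 2, 5]
Sum of successor durations = 18
LF = 30 - 18 = 12

12


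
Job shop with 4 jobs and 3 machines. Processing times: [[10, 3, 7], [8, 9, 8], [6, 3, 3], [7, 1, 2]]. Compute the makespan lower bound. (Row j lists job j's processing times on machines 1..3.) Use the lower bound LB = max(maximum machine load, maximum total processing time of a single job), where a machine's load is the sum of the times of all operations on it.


Machine loads:
  Machine 1: 10 + 8 + 6 + 7 = 31
  Machine 2: 3 + 9 + 3 + 1 = 16
  Machine 3: 7 + 8 + 3 + 2 = 20
Max machine load = 31
Job totals:
  Job 1: 20
  Job 2: 25
  Job 3: 12
  Job 4: 10
Max job total = 25
Lower bound = max(31, 25) = 31

31


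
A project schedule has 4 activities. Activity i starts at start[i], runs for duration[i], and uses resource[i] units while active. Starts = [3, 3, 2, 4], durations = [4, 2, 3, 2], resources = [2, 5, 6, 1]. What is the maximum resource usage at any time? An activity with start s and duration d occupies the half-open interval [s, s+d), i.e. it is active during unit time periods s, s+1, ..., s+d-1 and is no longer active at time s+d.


Each activity i is active on [start_i, start_i + duration_i).
Compute total resource usage per time slot:
  t=0: active resources = [], total = 0
  t=1: active resources = [], total = 0
  t=2: active resources = [6], total = 6
  t=3: active resources = [2, 5, 6], total = 13
  t=4: active resources = [2, 5, 6, 1], total = 14
  t=5: active resources = [2, 1], total = 3
  t=6: active resources = [2], total = 2
Peak resource demand = 14

14


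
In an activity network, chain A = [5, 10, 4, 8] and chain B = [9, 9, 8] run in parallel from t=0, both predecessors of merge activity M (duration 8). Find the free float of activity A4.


ES(A4) = sum of predecessors on chain A = 19
EF(A4) = ES + duration = 19 + 8 = 27
Successor of A4 is M. ES(M) = max(sum(A), sum(B)) = max(27, 26) = 27
Free float = ES(successor) - EF(current) = 27 - 27 = 0

0


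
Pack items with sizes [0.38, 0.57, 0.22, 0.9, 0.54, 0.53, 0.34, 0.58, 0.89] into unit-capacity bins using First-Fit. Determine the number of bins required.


Place items sequentially using First-Fit:
  Item 0.38 -> new Bin 1
  Item 0.57 -> Bin 1 (now 0.95)
  Item 0.22 -> new Bin 2
  Item 0.9 -> new Bin 3
  Item 0.54 -> Bin 2 (now 0.76)
  Item 0.53 -> new Bin 4
  Item 0.34 -> Bin 4 (now 0.87)
  Item 0.58 -> new Bin 5
  Item 0.89 -> new Bin 6
Total bins used = 6

6


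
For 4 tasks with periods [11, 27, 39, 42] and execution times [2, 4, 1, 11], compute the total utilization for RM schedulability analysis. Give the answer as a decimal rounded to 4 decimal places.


Compute individual utilizations (exact fractions):
  Task 1: C/T = 2/11 (approx. 0.1818)
  Task 2: C/T = 4/27 (approx. 0.1481)
  Task 3: C/T = 1/39 (approx. 0.0256)
  Task 4: C/T = 11/42 (approx. 0.2619)
Total utilization U = 2/11 + 4/27 + 1/39 + 11/42 = 33379/54054
Rounded to 4 decimal places: U = 0.6175
RM (Liu & Layland) bound for 4 tasks = 0.756828; compare with U = 33379/54054 (approx. 0.617512)
U <= bound, so schedulable by RM sufficient condition.

0.6175


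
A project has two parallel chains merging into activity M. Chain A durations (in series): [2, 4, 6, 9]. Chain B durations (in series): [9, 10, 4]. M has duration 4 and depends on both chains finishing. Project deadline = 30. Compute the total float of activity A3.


Forward pass: ES(A3) = sum of predecessors on chain A = 6
EF = ES + duration = 6 + 6 = 12
Backward pass: LF(M) = deadline = 30; LS(M) = 30 - 4 = 26
LF(A3) = LS(M) - sum(successors on chain A) = 26 - 9 = 17
LS = LF - duration = 17 - 6 = 11
Total float = LS - ES = 11 - 6 = 5

5


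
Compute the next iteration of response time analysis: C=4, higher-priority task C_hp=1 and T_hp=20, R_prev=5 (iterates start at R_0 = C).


R_next = C + ceil(R_prev / T_hp) * C_hp
ceil(5 / 20) = ceil(0.25) = 1
Interference = 1 * 1 = 1
R_next = 4 + 1 = 5
R_next = R_prev, so the iteration has converged (response time = 5).

5


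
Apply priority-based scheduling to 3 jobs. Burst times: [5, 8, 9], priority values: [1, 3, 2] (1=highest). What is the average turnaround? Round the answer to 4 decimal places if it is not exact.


Sort by priority (ascending = highest first):
Order: [(1, 5), (2, 9), (3, 8)]
Completion times:
  Priority 1, burst=5, C=5
  Priority 2, burst=9, C=14
  Priority 3, burst=8, C=22
Average turnaround = 41/3 = 13.6667

13.6667


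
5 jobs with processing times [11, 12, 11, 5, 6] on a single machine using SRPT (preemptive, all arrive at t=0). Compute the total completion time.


Since all jobs arrive at t=0, SRPT equals SPT ordering.
SPT order: [5, 6, 11, 11, 12]
Completion times:
  Job 1: p=5, C=5
  Job 2: p=6, C=11
  Job 3: p=11, C=22
  Job 4: p=11, C=33
  Job 5: p=12, C=45
Total completion time = 5 + 11 + 22 + 33 + 45 = 116

116


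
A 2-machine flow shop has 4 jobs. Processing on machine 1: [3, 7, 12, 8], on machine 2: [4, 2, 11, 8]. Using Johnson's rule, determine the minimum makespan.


Apply Johnson's rule:
  Group 1 (a <= b): [(1, 3, 4), (4, 8, 8)]
  Group 2 (a > b): [(3, 12, 11), (2, 7, 2)]
Optimal job order: [1, 4, 3, 2]
Schedule:
  Job 1: M1 done at 3, M2 done at 7
  Job 4: M1 done at 11, M2 done at 19
  Job 3: M1 done at 23, M2 done at 34
  Job 2: M1 done at 30, M2 done at 36
Makespan = 36

36


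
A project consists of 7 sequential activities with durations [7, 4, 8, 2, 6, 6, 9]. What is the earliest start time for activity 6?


Activity 6 starts after activities 1 through 5 complete.
Predecessor durations: [7, 4, 8, 2, 6]
ES = 7 + 4 + 8 + 2 + 6 = 27

27
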